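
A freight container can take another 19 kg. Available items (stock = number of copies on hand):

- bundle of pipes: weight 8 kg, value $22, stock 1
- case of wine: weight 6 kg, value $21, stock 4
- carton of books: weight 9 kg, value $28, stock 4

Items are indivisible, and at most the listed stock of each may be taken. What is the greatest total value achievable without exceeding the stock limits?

$63

Top feasible selections:
- 3×case of wine: weight 18, value 63
- 2×carton of books: weight 18, value 56
- 1×bundle of pipes + 1×carton of books: weight 17, value 50
Best: $63.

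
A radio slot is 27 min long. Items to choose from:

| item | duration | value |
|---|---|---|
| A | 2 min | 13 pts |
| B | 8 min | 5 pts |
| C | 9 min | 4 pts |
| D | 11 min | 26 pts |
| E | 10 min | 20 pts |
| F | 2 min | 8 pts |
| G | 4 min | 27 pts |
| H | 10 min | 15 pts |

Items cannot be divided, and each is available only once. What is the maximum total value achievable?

Check high-value combinations within 27 min:
- A+D+E+G: duration 2+11+10+4=27, value 13+26+20+27=86
- D+E+F+G: duration 11+10+2+4=27, value 26+20+8+27=81
- A+D+G+H: duration 2+11+4+10=27, value 13+26+27+15=81
- A+B+D+F+G: duration 2+8+11+2+4=27, value 13+5+26+8+27=79
Best: 86 pts.

86 pts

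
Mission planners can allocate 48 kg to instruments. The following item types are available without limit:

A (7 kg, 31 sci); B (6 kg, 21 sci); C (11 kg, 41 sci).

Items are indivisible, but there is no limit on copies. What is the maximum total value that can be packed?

207 sci

Best value-per-unit is A at 31/7; filling with it alone gives 6×31 = 186.
Optimal mix: 6×A + 1×B → mass 48, value 207.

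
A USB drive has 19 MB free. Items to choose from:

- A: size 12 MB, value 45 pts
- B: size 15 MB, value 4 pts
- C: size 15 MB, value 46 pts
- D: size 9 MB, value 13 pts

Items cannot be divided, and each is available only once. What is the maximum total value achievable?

This is a 0/1 knapsack; check combinations near the capacity.
- C: size 15, value 46
- A: size 12, value 45
- D: size 9, value 13
Best: 46 pts.

46 pts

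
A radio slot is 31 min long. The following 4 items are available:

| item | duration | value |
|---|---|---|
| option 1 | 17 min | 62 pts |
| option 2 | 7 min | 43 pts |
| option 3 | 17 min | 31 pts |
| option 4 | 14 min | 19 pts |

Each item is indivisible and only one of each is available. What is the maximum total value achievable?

105 pts

Check high-value combinations within 31 min:
- option 1+option 2: duration 17+7=24, value 62+43=105
- option 1+option 4: duration 17+14=31, value 62+19=81
- option 2+option 3: duration 7+17=24, value 43+31=74
- option 1: duration 17, value 62
- option 2+option 4: duration 7+14=21, value 43+19=62
Best: 105 pts.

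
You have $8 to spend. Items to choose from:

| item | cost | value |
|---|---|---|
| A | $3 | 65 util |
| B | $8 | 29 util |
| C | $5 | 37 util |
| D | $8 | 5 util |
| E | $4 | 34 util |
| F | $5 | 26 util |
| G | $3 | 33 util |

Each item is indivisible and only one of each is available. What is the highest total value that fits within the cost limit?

102 util

This is a 0/1 knapsack; check combinations near the capacity.
- A+C: cost 3+5=8, value 65+37=102
- A+E: cost 3+4=7, value 65+34=99
- A+G: cost 3+3=6, value 65+33=98
Best: 102 util.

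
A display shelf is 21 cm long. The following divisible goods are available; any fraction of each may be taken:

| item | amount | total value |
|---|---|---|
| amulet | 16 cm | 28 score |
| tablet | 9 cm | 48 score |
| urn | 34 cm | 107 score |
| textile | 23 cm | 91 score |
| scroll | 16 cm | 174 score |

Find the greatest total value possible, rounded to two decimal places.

Take in order of value per unit:
- scroll (174/16 per unit): all 16 → value 174, running total 174.00
- tablet (48/9 per unit): 5 of 9 → value 5×48/9 = 26.6667, running total 200.67
Total 200.67.

200.67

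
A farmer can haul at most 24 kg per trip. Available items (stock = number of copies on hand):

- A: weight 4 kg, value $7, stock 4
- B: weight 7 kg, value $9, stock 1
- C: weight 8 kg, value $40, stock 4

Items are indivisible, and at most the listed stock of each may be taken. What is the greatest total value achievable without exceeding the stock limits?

$120

Best selections within weight 24 and stock limits:
- 3×C: weight 24, value 120
- 2×A + 2×C: weight 24, value 94
Best: $120.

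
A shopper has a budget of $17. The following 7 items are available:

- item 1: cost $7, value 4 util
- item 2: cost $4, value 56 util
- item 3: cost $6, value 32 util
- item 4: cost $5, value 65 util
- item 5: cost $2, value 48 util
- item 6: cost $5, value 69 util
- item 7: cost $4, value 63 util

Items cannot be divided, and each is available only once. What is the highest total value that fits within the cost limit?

245 util

This is a 0/1 knapsack; check combinations near the capacity.
- item 4+item 5+item 6+item 7: cost 5+2+5+4=16, value 65+48+69+63=245
- item 2+item 4+item 5+item 6: cost 4+5+2+5=16, value 56+65+48+69=238
- item 2+item 5+item 6+item 7: cost 4+2+5+4=15, value 56+48+69+63=236
- item 2+item 4+item 5+item 7: cost 4+5+2+4=15, value 56+65+48+63=232
- item 3+item 5+item 6+item 7: cost 6+2+5+4=17, value 32+48+69+63=212
Best: 245 util.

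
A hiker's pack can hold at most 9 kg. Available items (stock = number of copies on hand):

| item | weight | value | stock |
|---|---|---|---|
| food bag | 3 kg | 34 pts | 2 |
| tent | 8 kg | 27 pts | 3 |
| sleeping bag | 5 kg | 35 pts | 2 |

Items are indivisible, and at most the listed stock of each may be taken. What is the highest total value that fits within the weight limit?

69 pts

Best selections within weight 9 and stock limits:
- 1×food bag + 1×sleeping bag: weight 8, value 69
- 2×food bag: weight 6, value 68
- 1×sleeping bag: weight 5, value 35
- 1×food bag: weight 3, value 34
Best: 69 pts.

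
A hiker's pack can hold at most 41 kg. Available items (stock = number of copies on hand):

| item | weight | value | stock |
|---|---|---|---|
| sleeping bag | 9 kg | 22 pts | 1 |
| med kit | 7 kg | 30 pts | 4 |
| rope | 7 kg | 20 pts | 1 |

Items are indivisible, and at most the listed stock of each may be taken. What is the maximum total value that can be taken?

Top feasible selections:
- 1×sleeping bag + 4×med kit: weight 37, value 142
- 4×med kit + 1×rope: weight 35, value 140
- 1×sleeping bag + 3×med kit + 1×rope: weight 37, value 132
- 4×med kit: weight 28, value 120
Best: 142 pts.

142 pts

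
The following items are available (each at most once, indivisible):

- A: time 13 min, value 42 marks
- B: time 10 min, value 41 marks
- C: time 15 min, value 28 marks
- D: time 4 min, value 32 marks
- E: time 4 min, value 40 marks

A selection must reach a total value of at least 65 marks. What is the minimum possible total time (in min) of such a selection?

8

Subsets with value ≥ 65, sorted by total time:
- D+E: time 8, value 72
- B+E: time 14, value 81
- B+D: time 14, value 73
- A+E: time 17, value 82
Minimum time: 8 min.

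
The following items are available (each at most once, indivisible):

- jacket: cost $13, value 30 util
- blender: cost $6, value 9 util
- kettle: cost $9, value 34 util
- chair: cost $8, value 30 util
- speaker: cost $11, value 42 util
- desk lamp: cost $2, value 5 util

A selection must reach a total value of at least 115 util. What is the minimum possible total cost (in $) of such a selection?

34

Subsets with value ≥ 115, sorted by total cost:
- blender+kettle+chair+speaker: cost 34, value 115
- blender+kettle+chair+speaker+desk lamp: cost 36, value 120
Minimum cost: 34 $.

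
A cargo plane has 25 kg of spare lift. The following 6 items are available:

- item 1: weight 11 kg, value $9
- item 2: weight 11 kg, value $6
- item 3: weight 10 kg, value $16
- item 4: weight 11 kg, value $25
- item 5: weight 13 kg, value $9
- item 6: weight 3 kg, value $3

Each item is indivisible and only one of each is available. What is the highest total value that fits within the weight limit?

Check high-value combinations within 25 kg:
- item 3+item 4+item 6: weight 10+11+3=24, value 16+25+3=44
- item 3+item 4: weight 10+11=21, value 16+25=41
- item 1+item 4+item 6: weight 11+11+3=25, value 9+25+3=37
Best: $44.

$44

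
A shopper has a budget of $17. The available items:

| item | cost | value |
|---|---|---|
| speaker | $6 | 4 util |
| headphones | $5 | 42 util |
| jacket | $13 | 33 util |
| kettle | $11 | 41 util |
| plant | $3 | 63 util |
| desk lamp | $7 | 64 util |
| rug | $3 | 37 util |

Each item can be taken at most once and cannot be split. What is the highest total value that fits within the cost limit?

Check high-value combinations within $17:
- headphones+plant+desk lamp: cost 5+3+7=15, value 42+63+64=169
- plant+desk lamp+rug: cost 3+7+3=13, value 63+64+37=164
- speaker+headphones+plant+rug: cost 6+5+3+3=17, value 4+42+63+37=146
Best: 169 util.

169 util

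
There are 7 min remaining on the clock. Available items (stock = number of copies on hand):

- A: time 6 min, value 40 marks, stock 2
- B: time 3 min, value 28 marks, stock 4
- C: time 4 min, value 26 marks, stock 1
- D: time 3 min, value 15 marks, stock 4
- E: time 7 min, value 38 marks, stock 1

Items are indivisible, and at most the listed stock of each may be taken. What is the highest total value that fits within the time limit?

Top feasible selections:
- 2×B: time 6, value 56
- 1×B + 1×C: time 7, value 54
Best: 56 marks.

56 marks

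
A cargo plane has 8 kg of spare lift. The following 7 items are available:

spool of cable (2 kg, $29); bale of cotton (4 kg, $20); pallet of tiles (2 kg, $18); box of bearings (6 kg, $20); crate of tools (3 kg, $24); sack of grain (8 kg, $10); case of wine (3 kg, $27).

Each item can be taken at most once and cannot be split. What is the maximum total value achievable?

This is a 0/1 knapsack; check combinations near the capacity.
- spool of cable+crate of tools+case of wine: weight 2+3+3=8, value 29+24+27=80
- spool of cable+pallet of tiles+case of wine: weight 2+2+3=7, value 29+18+27=74
- spool of cable+pallet of tiles+crate of tools: weight 2+2+3=7, value 29+18+24=71
- pallet of tiles+crate of tools+case of wine: weight 2+3+3=8, value 18+24+27=69
Best: $80.

$80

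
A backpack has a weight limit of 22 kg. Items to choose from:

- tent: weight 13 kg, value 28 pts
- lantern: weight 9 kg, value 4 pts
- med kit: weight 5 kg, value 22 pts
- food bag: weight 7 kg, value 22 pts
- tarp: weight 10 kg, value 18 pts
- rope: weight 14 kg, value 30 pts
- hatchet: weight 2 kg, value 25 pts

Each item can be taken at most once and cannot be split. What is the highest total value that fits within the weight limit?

77 pts

Check high-value combinations within 22 kg:
- med kit+rope+hatchet: weight 5+14+2=21, value 22+30+25=77
- tent+med kit+hatchet: weight 13+5+2=20, value 28+22+25=75
- tent+food bag+hatchet: weight 13+7+2=22, value 28+22+25=75
- med kit+food bag+hatchet: weight 5+7+2=14, value 22+22+25=69
Best: 77 pts.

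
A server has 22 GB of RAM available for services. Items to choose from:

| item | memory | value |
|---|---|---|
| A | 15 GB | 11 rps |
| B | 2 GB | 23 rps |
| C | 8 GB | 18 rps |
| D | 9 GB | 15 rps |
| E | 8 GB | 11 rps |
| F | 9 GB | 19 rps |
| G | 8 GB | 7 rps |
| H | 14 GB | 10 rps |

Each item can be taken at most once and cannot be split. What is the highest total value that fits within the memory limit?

60 rps

This is a 0/1 knapsack; check combinations near the capacity.
- B+C+F: memory 2+8+9=19, value 23+18+19=60
- B+D+F: memory 2+9+9=20, value 23+15+19=57
- B+C+D: memory 2+8+9=19, value 23+18+15=56
- B+E+F: memory 2+8+9=19, value 23+11+19=53
Best: 60 rps.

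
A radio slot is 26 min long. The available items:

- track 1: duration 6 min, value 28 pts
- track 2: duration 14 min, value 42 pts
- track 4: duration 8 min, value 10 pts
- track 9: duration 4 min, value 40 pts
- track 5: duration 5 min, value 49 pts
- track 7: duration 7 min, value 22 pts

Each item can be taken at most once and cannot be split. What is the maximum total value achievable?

139 pts

Check high-value combinations within 26 min:
- track 1+track 9+track 5+track 7: duration 6+4+5+7=22, value 28+40+49+22=139
- track 2+track 9+track 5: duration 14+4+5=23, value 42+40+49=131
- track 1+track 4+track 9+track 5: duration 6+8+4+5=23, value 28+10+40+49=127
Best: 139 pts.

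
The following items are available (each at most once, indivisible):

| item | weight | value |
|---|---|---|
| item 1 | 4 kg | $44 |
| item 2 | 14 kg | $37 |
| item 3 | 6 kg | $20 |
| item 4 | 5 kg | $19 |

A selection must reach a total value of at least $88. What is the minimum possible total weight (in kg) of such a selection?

Subsets with value ≥ 88, sorted by total weight:
- item 1+item 2+item 4: weight 23, value 100
- item 1+item 2+item 3: weight 24, value 101
Minimum weight: 23 kg.

23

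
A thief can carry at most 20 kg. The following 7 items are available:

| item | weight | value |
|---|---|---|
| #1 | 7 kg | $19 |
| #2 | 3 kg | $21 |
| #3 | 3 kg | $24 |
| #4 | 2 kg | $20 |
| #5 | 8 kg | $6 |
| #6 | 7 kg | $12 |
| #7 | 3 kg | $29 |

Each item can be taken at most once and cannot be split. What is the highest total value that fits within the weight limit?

$113

This is a 0/1 knapsack; check combinations near the capacity.
- #1+#2+#3+#4+#7: weight 7+3+3+2+3=18, value 19+21+24+20+29=113
- #2+#3+#4+#6+#7: weight 3+3+2+7+3=18, value 21+24+20+12+29=106
- #2+#3+#4+#5+#7: weight 3+3+2+8+3=19, value 21+24+20+6+29=100
- #2+#3+#4+#7: weight 3+3+2+3=11, value 21+24+20+29=94
Best: $113.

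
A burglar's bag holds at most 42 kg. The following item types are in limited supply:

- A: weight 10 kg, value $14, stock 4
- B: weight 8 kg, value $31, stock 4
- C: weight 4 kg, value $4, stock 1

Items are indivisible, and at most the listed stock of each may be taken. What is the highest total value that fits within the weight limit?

$138

Top feasible selections:
- 1×A + 4×B: weight 42, value 138
- 4×B + 1×C: weight 36, value 128
- 4×B: weight 32, value 124
- 1×A + 3×B + 1×C: weight 38, value 111
Best: $138.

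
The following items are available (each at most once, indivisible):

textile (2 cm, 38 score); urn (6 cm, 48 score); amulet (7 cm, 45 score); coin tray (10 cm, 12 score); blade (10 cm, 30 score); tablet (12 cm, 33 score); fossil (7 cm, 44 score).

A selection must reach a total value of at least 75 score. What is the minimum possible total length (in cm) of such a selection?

Subsets with value ≥ 75, sorted by total length:
- textile+urn: length 8, value 86
- textile+amulet: length 9, value 83
Minimum length: 8 cm.

8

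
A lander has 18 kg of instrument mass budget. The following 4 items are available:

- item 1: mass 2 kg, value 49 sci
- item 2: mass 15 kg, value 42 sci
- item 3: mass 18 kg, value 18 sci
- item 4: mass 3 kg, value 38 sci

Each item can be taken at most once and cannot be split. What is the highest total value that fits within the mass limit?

This is a 0/1 knapsack; check combinations near the capacity.
- item 1+item 2: mass 2+15=17, value 49+42=91
- item 1+item 4: mass 2+3=5, value 49+38=87
- item 2+item 4: mass 15+3=18, value 42+38=80
- item 1: mass 2, value 49
- item 2: mass 15, value 42
Best: 91 sci.

91 sci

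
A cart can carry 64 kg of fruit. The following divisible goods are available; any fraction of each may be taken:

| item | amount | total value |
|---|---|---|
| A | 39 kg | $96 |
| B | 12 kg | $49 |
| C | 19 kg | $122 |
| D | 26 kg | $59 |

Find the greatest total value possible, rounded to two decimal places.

252.23

Take in order of value per unit:
- C (122/19 per unit): all 19 → value 122, running total 122.00
- B (49/12 per unit): all 12 → value 49, running total 171.00
- A (96/39 per unit): 33 of 39 → value 33×96/39 = 81.2308, running total 252.23
Total 252.23.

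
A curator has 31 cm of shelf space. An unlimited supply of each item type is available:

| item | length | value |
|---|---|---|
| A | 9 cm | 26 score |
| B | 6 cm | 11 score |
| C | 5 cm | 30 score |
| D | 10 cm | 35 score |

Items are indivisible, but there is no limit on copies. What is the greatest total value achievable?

Best value-per-unit is C at 30/5, and filling with it alone uses length 6×5=30. No mix of the others beats 6×30 = 180.

180 score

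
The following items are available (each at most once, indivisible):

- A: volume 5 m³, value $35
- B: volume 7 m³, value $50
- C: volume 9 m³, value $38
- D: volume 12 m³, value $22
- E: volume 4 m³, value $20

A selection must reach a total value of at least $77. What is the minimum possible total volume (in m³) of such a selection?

12

Subsets with value ≥ 77, sorted by total volume:
- A+B: volume 12, value 85
- A+B+E: volume 16, value 105
Minimum volume: 12 m³.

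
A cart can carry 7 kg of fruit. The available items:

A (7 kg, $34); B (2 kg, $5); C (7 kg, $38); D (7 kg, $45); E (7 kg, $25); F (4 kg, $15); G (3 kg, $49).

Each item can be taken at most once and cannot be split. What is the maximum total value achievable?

Check high-value combinations within 7 kg:
- F+G: weight 4+3=7, value 15+49=64
- B+G: weight 2+3=5, value 5+49=54
- G: weight 3, value 49
- D: weight 7, value 45
Best: $64.

$64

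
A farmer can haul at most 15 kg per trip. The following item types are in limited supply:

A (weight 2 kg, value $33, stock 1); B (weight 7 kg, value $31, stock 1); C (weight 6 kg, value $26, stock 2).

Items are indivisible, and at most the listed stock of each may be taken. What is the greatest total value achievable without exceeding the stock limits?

$90

Best selections within weight 15 and stock limits:
- 1×A + 1×B + 1×C: weight 15, value 90
- 1×A + 2×C: weight 14, value 85
- 1×A + 1×B: weight 9, value 64
- 1×A + 1×C: weight 8, value 59
Best: $90.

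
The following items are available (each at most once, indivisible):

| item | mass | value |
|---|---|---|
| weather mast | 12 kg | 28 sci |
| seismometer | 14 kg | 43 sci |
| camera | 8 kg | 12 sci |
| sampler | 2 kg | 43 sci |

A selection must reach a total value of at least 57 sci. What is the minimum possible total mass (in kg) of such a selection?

Subsets with value ≥ 57, sorted by total mass:
- weather mast+sampler: mass 14, value 71
- seismometer+sampler: mass 16, value 86
- weather mast+camera+sampler: mass 22, value 83
Minimum mass: 14 kg.

14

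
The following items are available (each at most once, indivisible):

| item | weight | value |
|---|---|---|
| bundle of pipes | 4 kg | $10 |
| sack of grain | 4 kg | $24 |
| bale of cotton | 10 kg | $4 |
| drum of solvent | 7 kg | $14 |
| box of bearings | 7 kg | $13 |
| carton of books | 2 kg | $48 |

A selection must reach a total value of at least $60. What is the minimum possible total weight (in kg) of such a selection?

6

Subsets with value ≥ 60, sorted by total weight:
- sack of grain+carton of books: weight 6, value 72
- drum of solvent+carton of books: weight 9, value 62
Minimum weight: 6 kg.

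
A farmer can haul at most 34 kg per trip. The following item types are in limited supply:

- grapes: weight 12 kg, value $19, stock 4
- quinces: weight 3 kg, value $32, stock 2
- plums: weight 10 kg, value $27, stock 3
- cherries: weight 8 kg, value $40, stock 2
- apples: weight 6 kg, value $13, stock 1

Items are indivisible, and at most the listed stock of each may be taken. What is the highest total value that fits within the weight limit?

Best selections within weight 34 and stock limits:
- 2×quinces + 1×plums + 2×cherries: weight 32, value 171
- 1×grapes + 2×quinces + 2×cherries: weight 34, value 163
- 2×quinces + 2×plums + 1×cherries: weight 34, value 158
- 2×quinces + 2×cherries + 1×apples: weight 28, value 157
Best: $171.

$171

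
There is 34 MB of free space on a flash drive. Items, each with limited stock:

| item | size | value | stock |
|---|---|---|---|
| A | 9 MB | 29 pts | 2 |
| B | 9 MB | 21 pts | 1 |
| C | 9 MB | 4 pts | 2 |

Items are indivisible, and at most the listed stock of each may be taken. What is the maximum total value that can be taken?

Top feasible selections:
- 2×A + 1×B: size 27, value 79
- 2×A + 1×C: size 27, value 62
- 2×A: size 18, value 58
Best: 79 pts.

79 pts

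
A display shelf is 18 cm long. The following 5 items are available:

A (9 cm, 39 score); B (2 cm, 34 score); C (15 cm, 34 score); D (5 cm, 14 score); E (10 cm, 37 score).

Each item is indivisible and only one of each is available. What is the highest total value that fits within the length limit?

This is a 0/1 knapsack; check combinations near the capacity.
- A+B+D: length 9+2+5=16, value 39+34+14=87
- B+D+E: length 2+5+10=17, value 34+14+37=85
- A+B: length 9+2=11, value 39+34=73
- B+E: length 2+10=12, value 34+37=71
- B+C: length 2+15=17, value 34+34=68
Best: 87 score.

87 score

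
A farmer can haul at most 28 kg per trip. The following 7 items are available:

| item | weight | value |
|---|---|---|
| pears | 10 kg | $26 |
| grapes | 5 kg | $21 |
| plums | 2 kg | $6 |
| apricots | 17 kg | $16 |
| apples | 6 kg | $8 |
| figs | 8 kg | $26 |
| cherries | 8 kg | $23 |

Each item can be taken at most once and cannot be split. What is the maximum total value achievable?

$81

This is a 0/1 knapsack; check combinations near the capacity.
- pears+plums+figs+cherries: weight 10+2+8+8=28, value 26+6+26+23=81
- pears+grapes+plums+figs: weight 10+5+2+8=25, value 26+21+6+26=79
- grapes+apples+figs+cherries: weight 5+6+8+8=27, value 21+8+26+23=78
- grapes+plums+figs+cherries: weight 5+2+8+8=23, value 21+6+26+23=76
- pears+grapes+plums+cherries: weight 10+5+2+8=25, value 26+21+6+23=76
Best: $81.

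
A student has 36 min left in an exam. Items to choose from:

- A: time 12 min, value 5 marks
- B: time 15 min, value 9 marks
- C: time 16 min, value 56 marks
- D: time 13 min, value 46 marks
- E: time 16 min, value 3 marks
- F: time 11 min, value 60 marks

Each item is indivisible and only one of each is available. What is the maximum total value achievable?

Check high-value combinations within 36 min:
- C+F: time 16+11=27, value 56+60=116
- A+D+F: time 12+13+11=36, value 5+46+60=111
- D+F: time 13+11=24, value 46+60=106
Best: 116 marks.

116 marks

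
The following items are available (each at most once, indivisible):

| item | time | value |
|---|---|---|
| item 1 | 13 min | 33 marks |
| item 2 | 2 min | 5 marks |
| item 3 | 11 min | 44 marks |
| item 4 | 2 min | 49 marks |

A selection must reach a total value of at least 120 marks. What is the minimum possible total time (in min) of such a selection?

Subsets with value ≥ 120, sorted by total time:
- item 1+item 3+item 4: time 26, value 126
- item 1+item 2+item 3+item 4: time 28, value 131
Minimum time: 26 min.

26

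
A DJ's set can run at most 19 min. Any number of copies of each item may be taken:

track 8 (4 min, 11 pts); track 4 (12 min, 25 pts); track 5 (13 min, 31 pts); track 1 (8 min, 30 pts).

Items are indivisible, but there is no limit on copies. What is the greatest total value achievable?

60 pts

Best value-per-unit is track 1 at 30/8, and filling with it alone uses duration 2×8=16. No mix of the others beats 2×30 = 60.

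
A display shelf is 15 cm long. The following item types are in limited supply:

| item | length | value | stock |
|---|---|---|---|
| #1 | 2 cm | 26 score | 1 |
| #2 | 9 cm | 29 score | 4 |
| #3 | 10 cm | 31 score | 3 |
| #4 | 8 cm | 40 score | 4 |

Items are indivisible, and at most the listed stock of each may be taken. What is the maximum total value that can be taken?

Best selections within length 15 and stock limits:
- 1×#1 + 1×#4: length 10, value 66
- 1×#1 + 1×#3: length 12, value 57
- 1×#1 + 1×#2: length 11, value 55
- 1×#4: length 8, value 40
Best: 66 score.

66 score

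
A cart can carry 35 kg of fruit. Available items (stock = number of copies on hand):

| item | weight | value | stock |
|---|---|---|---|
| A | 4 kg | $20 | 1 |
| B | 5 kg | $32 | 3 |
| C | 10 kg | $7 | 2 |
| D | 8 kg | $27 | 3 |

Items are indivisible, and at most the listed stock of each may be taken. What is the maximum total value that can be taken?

Best selections within weight 35 and stock limits:
- 1×A + 3×B + 2×D: weight 35, value 170
- 3×B + 2×D: weight 31, value 150
- 2×B + 3×D: weight 34, value 145
Best: $170.

$170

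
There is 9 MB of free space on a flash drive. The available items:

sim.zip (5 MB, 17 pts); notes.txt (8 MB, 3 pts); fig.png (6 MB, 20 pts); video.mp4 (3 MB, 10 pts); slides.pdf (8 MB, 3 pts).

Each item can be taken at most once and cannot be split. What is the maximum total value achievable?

Check high-value combinations within 9 MB:
- fig.png+video.mp4: size 6+3=9, value 20+10=30
- sim.zip+video.mp4: size 5+3=8, value 17+10=27
- fig.png: size 6, value 20
- sim.zip: size 5, value 17
- video.mp4: size 3, value 10
Best: 30 pts.

30 pts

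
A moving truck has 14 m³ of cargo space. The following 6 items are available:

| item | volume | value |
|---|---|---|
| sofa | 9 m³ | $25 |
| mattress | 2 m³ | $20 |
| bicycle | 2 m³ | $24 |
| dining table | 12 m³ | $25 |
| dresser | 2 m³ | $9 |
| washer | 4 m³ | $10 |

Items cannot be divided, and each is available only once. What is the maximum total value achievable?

Check high-value combinations within 14 m³:
- sofa+mattress+bicycle: volume 9+2+2=13, value 25+20+24=69
- mattress+bicycle+dresser+washer: volume 2+2+2+4=10, value 20+24+9+10=63
- sofa+bicycle+dresser: volume 9+2+2=13, value 25+24+9=58
- mattress+bicycle+washer: volume 2+2+4=8, value 20+24+10=54
Best: $69.

$69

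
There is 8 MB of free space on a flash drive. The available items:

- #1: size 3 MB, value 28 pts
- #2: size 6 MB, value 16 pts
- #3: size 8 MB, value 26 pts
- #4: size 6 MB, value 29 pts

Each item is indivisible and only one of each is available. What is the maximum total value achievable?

29 pts

Check high-value combinations within 8 MB:
- #4: size 6, value 29
- #1: size 3, value 28
- #3: size 8, value 26
Best: 29 pts.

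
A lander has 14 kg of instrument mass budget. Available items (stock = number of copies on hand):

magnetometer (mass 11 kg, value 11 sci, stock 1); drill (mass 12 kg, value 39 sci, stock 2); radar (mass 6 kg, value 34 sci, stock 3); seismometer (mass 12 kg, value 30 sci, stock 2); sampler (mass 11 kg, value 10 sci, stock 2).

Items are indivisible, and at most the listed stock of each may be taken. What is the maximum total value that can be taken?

68 sci

Top feasible selections:
- 2×radar: mass 12, value 68
- 1×drill: mass 12, value 39
- 1×radar: mass 6, value 34
Best: 68 sci.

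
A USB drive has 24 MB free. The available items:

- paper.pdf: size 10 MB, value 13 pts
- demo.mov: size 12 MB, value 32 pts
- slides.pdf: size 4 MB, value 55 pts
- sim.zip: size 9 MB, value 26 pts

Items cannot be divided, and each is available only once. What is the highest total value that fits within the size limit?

Check high-value combinations within 24 MB:
- paper.pdf+slides.pdf+sim.zip: size 10+4+9=23, value 13+55+26=94
- demo.mov+slides.pdf: size 12+4=16, value 32+55=87
- slides.pdf+sim.zip: size 4+9=13, value 55+26=81
Best: 94 pts.

94 pts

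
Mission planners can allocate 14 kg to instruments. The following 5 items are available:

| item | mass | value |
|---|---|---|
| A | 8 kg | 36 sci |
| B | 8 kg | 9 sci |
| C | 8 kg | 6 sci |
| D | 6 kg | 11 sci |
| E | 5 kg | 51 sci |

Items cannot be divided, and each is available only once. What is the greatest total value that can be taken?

This is a 0/1 knapsack; check combinations near the capacity.
- A+E: mass 8+5=13, value 36+51=87
- D+E: mass 6+5=11, value 11+51=62
- B+E: mass 8+5=13, value 9+51=60
- C+E: mass 8+5=13, value 6+51=57
Best: 87 sci.

87 sci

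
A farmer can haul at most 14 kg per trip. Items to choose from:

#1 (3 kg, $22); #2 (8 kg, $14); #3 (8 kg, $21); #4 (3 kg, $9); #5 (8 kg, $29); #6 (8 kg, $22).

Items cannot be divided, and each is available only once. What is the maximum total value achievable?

This is a 0/1 knapsack; check combinations near the capacity.
- #1+#4+#5: weight 3+3+8=14, value 22+9+29=60
- #1+#4+#6: weight 3+3+8=14, value 22+9+22=53
- #1+#3+#4: weight 3+8+3=14, value 22+21+9=52
Best: $60.

$60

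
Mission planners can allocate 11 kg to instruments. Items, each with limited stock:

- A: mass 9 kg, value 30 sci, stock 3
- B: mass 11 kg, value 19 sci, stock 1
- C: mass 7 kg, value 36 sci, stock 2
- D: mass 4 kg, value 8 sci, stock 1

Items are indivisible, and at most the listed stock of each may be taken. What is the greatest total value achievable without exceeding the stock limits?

44 sci

Top feasible selections:
- 1×C + 1×D: mass 11, value 44
- 1×C: mass 7, value 36
- 1×A: mass 9, value 30
- 1×B: mass 11, value 19
Best: 44 sci.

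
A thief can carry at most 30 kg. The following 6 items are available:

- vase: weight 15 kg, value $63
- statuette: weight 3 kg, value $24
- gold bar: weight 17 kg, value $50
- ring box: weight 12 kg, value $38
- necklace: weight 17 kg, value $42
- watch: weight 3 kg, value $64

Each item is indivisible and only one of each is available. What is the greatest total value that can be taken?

$165

Check high-value combinations within 30 kg:
- vase+ring box+watch: weight 15+12+3=30, value 63+38+64=165
- vase+statuette+watch: weight 15+3+3=21, value 63+24+64=151
- statuette+gold bar+watch: weight 3+17+3=23, value 24+50+64=138
Best: $165.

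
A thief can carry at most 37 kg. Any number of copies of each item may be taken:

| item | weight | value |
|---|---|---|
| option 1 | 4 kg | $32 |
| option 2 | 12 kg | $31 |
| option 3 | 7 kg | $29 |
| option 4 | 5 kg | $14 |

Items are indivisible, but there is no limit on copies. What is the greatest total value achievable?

$288

Best value-per-unit is option 1 at 32/4, and filling with it alone uses weight 9×4=36. No mix of the others beats 9×32 = 288.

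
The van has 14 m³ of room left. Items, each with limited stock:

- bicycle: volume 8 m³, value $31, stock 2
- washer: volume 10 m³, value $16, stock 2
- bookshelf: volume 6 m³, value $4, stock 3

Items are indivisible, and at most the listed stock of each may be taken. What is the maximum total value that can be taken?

Top feasible selections:
- 1×bicycle + 1×bookshelf: volume 14, value 35
- 1×bicycle: volume 8, value 31
- 1×washer: volume 10, value 16
Best: $35.

$35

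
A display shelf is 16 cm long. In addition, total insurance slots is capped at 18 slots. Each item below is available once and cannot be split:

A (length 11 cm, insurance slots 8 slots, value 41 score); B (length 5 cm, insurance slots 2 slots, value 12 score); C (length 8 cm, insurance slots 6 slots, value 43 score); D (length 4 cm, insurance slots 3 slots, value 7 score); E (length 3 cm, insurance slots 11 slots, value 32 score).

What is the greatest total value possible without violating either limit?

Feasible sets respecting both limits:
- C+E: length 11, insurance slots 17, value 75
- B+C: length 13, insurance slots 8, value 55
- A+B: length 16, insurance slots 10, value 53
- B+D+E: length 12, insurance slots 16, value 51
Best: 75 score.

75 score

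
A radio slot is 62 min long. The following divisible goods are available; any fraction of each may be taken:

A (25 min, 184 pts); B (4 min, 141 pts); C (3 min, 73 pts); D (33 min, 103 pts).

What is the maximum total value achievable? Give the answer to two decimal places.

491.64

Take in order of value per unit:
- B (141/4 per unit): all 4 → value 141, running total 141.00
- C (73/3 per unit): all 3 → value 73, running total 214.00
- A (184/25 per unit): all 25 → value 184, running total 398.00
- D (103/33 per unit): 30 of 33 → value 30×103/33 = 93.6364, running total 491.64
Total 491.64.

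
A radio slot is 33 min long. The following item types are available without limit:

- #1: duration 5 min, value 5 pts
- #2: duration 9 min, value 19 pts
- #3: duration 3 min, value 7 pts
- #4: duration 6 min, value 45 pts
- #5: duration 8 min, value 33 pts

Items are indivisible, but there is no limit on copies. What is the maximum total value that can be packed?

Best value-per-unit is #4 at 45/6; filling with it alone gives 5×45 = 225.
Optimal mix: 1×#3 + 5×#4 → duration 33, value 232.

232 pts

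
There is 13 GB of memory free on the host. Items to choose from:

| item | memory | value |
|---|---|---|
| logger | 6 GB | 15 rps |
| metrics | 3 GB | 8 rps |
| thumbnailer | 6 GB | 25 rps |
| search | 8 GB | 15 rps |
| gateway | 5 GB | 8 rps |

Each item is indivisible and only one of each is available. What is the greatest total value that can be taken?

40 rps

Check high-value combinations within 13 GB:
- logger+thumbnailer: memory 6+6=12, value 15+25=40
- metrics+thumbnailer: memory 3+6=9, value 8+25=33
- thumbnailer+gateway: memory 6+5=11, value 25+8=33
- thumbnailer: memory 6, value 25
Best: 40 rps.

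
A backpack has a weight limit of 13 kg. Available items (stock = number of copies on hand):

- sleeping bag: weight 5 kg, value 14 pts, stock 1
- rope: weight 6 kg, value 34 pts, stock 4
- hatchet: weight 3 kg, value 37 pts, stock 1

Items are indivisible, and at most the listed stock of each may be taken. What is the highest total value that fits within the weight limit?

Best selections within weight 13 and stock limits:
- 1×rope + 1×hatchet: weight 9, value 71
- 2×rope: weight 12, value 68
- 1×sleeping bag + 1×hatchet: weight 8, value 51
Best: 71 pts.

71 pts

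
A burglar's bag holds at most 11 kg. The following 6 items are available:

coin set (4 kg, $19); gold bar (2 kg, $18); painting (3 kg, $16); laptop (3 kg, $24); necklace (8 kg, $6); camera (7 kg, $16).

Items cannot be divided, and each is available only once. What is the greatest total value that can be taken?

This is a 0/1 knapsack; check combinations near the capacity.
- coin set+gold bar+laptop: weight 4+2+3=9, value 19+18+24=61
- coin set+painting+laptop: weight 4+3+3=10, value 19+16+24=59
- gold bar+painting+laptop: weight 2+3+3=8, value 18+16+24=58
Best: $61.

$61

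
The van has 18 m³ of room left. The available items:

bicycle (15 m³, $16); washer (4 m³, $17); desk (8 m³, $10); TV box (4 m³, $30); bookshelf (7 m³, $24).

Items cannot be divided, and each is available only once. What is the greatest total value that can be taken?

Check high-value combinations within 18 m³:
- washer+TV box+bookshelf: volume 4+4+7=15, value 17+30+24=71
- washer+desk+TV box: volume 4+8+4=16, value 17+10+30=57
- TV box+bookshelf: volume 4+7=11, value 30+24=54
- washer+TV box: volume 4+4=8, value 17+30=47
Best: $71.

$71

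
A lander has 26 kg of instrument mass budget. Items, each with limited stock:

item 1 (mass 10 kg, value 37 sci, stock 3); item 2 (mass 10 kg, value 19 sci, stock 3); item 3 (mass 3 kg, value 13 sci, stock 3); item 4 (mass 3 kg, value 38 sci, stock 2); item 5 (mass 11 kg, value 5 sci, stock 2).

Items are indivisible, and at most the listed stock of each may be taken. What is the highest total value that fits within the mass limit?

Best selections within mass 26 and stock limits:
- 1×item 1 + 3×item 3 + 2×item 4: mass 25, value 152
- 2×item 1 + 2×item 4: mass 26, value 150
- 1×item 1 + 2×item 3 + 2×item 4: mass 22, value 139
Best: 152 sci.

152 sci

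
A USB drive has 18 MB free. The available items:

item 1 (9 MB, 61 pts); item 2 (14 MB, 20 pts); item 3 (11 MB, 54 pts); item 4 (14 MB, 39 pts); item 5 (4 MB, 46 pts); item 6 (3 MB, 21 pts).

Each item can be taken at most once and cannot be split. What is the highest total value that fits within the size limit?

128 pts

This is a 0/1 knapsack; check combinations near the capacity.
- item 1+item 5+item 6: size 9+4+3=16, value 61+46+21=128
- item 3+item 5+item 6: size 11+4+3=18, value 54+46+21=121
- item 1+item 5: size 9+4=13, value 61+46=107
Best: 128 pts.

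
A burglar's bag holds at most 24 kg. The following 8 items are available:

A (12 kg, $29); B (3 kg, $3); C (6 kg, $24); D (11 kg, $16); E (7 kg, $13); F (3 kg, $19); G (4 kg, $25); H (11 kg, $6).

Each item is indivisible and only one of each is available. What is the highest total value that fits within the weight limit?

Check high-value combinations within 24 kg:
- B+C+E+F+G: weight 3+6+7+3+4=23, value 3+24+13+19+25=84
- C+D+F+G: weight 6+11+3+4=24, value 24+16+19+25=84
- C+E+F+G: weight 6+7+3+4=20, value 24+13+19+25=81
Best: $84.

$84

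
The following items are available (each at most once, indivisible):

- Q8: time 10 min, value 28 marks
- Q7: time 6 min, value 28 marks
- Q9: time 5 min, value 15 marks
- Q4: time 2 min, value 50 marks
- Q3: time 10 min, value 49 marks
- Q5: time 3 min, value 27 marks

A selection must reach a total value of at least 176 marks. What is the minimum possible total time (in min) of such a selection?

31

Subsets with value ≥ 176, sorted by total time:
- Q8+Q7+Q4+Q3+Q5: time 31, value 182
- Q8+Q7+Q9+Q4+Q3+Q5: time 36, value 197
Minimum time: 31 min.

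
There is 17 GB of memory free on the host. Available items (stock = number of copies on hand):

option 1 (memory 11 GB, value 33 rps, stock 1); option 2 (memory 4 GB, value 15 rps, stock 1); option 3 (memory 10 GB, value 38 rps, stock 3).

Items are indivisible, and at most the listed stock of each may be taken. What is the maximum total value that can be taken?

Best selections within memory 17 and stock limits:
- 1×option 2 + 1×option 3: memory 14, value 53
- 1×option 1 + 1×option 2: memory 15, value 48
Best: 53 rps.

53 rps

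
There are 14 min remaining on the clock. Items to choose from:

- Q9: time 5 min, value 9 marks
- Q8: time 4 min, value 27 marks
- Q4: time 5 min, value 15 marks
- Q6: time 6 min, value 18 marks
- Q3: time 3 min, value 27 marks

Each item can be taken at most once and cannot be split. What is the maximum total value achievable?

This is a 0/1 knapsack; check combinations near the capacity.
- Q8+Q6+Q3: time 4+6+3=13, value 27+18+27=72
- Q8+Q4+Q3: time 4+5+3=12, value 27+15+27=69
- Q9+Q8+Q3: time 5+4+3=12, value 9+27+27=63
- Q4+Q6+Q3: time 5+6+3=14, value 15+18+27=60
Best: 72 marks.

72 marks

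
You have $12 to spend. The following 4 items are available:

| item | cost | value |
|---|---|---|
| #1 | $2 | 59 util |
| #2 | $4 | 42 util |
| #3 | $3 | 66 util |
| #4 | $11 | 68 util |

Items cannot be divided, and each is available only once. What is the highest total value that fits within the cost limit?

Check high-value combinations within $12:
- #1+#2+#3: cost 2+4+3=9, value 59+42+66=167
- #1+#3: cost 2+3=5, value 59+66=125
- #2+#3: cost 4+3=7, value 42+66=108
Best: 167 util.

167 util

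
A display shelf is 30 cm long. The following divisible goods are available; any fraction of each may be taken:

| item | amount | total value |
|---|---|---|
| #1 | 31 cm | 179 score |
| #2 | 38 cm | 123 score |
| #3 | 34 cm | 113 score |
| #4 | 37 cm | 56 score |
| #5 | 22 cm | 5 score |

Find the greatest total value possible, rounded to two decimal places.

173.23

Take in order of value per unit:
- #1 (179/31 per unit): 30 of 31 → value 30×179/31 = 173.2258, running total 173.23
Total 173.23.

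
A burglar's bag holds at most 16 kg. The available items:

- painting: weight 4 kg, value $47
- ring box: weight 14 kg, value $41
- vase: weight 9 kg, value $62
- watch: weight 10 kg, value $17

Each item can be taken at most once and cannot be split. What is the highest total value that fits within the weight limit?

Check high-value combinations within 16 kg:
- painting+vase: weight 4+9=13, value 47+62=109
- painting+watch: weight 4+10=14, value 47+17=64
- vase: weight 9, value 62
- painting: weight 4, value 47
- ring box: weight 14, value 41
Best: $109.

$109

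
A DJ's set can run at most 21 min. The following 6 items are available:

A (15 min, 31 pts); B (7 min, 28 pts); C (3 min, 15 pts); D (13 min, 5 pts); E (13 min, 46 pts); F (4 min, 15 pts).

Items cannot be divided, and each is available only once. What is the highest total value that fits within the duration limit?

Check high-value combinations within 21 min:
- C+E+F: duration 3+13+4=20, value 15+46+15=76
- B+E: duration 7+13=20, value 28+46=74
- C+E: duration 3+13=16, value 15+46=61
- E+F: duration 13+4=17, value 46+15=61
Best: 76 pts.

76 pts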